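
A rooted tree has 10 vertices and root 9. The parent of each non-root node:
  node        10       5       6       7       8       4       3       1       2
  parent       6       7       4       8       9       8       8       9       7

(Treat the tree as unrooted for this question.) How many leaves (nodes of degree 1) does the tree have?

The leaves are 1, 2, 3, 5, 10.
That is 5 leaves.

5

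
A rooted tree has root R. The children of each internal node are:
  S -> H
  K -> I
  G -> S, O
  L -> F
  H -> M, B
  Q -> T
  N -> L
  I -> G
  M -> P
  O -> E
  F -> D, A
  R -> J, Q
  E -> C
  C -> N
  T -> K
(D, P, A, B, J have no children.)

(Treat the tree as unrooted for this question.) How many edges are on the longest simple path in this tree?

A longest path is D - F - L - N - C - E - O - G - I - K - T - Q - R - J, with 13 edges.

13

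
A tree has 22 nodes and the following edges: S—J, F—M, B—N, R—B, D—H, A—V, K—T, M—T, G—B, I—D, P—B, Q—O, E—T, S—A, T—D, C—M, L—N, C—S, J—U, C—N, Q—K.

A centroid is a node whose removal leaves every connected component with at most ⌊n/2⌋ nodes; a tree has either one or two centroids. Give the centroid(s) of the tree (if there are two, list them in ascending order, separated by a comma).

If C is removed the pieces have sizes 10, 6, 5, all ≤ ⌊22/2⌋ = 11.
No neighbour of C does as well, so C is the unique centroid.

C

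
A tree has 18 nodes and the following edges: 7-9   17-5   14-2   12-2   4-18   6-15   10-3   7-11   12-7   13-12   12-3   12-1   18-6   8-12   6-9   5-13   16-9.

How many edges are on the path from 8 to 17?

4

The path is 8 – 12 – 13 – 5 – 17, which has 4 edges.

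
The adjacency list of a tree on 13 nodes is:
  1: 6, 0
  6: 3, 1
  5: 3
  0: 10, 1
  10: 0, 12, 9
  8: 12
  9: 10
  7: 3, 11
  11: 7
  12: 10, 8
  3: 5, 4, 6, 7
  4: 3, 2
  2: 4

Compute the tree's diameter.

8

BFS from 8 reaches 2 last, at distance 8; BFS from 2 confirms no node is farther.
Path: 8–12–10–0–1–6–3–4–2.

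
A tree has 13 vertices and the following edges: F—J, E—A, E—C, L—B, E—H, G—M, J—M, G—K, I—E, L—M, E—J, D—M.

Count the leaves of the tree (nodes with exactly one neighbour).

Exactly 8 nodes have a single neighbour: A, B, C, D, F, H, I, K.

8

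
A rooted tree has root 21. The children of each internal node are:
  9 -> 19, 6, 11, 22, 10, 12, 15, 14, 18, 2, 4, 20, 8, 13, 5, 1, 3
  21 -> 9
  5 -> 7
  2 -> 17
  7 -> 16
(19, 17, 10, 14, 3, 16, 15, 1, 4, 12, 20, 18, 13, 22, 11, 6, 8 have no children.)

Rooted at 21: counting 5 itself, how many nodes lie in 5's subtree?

3

The subtree rooted at 5 contains: 5, 7, 16 — 3 nodes.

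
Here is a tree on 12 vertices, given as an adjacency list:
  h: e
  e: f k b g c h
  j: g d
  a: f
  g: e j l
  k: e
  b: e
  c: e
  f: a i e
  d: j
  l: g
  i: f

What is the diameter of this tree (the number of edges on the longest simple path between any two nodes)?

Starting from i, a farthest node is d at distance 5.
One longest path: i – f – e – g – j – d.
So the diameter is 5.

5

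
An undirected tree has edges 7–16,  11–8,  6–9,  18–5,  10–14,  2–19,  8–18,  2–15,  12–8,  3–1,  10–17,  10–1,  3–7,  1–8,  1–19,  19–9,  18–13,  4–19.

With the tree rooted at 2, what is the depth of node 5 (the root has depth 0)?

5

Path from 2 to 5: 2 – 19 – 1 – 8 – 18 – 5, which has 5 edges.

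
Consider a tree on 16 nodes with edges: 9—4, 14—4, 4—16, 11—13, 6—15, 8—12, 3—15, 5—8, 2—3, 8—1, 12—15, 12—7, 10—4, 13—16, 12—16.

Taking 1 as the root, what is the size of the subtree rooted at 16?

7

The subtree rooted at 16 contains: 16, 4, 13, 14, 9, 10, 11 — 7 nodes.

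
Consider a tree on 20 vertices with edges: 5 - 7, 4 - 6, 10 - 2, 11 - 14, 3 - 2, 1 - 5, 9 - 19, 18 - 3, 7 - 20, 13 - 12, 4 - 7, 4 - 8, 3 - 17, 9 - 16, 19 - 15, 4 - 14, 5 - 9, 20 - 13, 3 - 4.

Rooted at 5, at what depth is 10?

5–7–4–3–2–10 — 5 edges.

5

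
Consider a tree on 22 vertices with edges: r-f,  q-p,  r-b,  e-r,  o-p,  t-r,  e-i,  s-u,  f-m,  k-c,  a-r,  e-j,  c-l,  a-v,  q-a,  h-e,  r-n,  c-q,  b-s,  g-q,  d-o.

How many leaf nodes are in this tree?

Degree-1 nodes: d, g, h, i, j, k, l, m, n, t, u, v — 12 of them.

12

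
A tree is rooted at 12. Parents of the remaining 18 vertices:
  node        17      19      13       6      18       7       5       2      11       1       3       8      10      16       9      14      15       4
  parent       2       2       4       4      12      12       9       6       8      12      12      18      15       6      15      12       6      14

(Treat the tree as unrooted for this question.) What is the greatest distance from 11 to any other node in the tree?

9

The node farthest from 11 is 5, via 11 – 8 – 18 – 12 – 14 – 4 – 6 – 15 – 9 – 5 — 9 edges.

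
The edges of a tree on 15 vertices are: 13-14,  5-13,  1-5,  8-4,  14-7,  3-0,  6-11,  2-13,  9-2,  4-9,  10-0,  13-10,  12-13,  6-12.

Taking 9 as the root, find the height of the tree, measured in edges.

A deepest node is 3, reached by 9 → 2 → 13 → 10 → 0 → 3.
That path has 5 edges, so the height is 5.

5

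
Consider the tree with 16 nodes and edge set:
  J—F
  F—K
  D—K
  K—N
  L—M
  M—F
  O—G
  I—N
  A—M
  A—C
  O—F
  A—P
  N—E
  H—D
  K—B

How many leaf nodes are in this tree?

Degree-1 nodes: B, C, E, G, H, I, J, L, P — 9 of them.

9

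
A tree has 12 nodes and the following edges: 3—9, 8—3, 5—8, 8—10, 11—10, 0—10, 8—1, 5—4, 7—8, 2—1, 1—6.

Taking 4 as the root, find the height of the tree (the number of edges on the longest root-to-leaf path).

A deepest node is 6, reached by 4–5–8–1–6.
That path has 4 edges, so the height is 4.

4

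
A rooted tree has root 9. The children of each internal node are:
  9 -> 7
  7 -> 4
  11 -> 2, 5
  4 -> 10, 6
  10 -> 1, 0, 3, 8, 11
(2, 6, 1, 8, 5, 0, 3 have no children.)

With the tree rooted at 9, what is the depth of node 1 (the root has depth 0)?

4

Path from 9 to 1: 9–7–4–10–1, which has 4 edges.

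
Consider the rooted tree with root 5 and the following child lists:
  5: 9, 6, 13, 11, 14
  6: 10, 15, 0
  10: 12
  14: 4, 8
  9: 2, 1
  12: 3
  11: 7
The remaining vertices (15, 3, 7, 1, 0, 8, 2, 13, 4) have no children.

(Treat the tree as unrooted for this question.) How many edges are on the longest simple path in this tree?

6

Starting from 3, a farthest node is 2 at distance 6.
One longest path: 3–12–10–6–5–9–2.
So the diameter is 6.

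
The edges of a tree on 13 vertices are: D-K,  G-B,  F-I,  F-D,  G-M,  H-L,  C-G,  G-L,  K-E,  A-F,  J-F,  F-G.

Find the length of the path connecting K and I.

3

The path is K–D–F–I, which has 3 edges.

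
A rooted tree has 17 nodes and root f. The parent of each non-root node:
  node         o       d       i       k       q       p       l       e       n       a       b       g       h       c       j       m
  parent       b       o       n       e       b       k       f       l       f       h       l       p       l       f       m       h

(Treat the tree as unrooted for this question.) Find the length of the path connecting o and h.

o – b – l – h: 3 edges.

3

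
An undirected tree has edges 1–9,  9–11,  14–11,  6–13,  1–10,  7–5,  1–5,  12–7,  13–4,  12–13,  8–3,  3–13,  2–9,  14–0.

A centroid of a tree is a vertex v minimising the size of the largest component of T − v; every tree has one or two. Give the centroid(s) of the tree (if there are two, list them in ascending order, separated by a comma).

5

Delete 5: the remaining components have sizes 7, 7. Max 7 ≤ 7, so 5 is a centroid.
Every other node leaves some component of size > 7, so the centroid is unique.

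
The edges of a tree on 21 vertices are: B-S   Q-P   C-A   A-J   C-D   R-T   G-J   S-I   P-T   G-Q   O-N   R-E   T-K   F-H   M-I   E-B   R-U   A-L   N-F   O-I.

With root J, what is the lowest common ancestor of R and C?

J

Ancestors of R (toward the root): R, T, P, Q, G, J.
Ancestors of C: C, A, J.
The deepest node appearing in both lists is J.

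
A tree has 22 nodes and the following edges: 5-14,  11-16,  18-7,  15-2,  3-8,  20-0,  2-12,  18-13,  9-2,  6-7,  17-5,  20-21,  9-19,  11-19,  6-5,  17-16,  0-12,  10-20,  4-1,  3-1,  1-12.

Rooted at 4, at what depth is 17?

8

4–1–12–2–9–19–11–16–17 — 8 edges.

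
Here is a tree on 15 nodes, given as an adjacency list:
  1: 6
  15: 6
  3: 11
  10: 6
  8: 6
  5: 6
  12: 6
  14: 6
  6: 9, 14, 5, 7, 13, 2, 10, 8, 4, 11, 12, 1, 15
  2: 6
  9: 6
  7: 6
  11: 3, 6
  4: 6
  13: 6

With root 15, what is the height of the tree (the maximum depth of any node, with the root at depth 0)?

3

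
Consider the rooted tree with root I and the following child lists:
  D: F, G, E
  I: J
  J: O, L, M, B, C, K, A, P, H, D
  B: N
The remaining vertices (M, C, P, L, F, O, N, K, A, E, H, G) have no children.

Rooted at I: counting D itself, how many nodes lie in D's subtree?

Descendants of D (including itself): D, F, G, E. That's 4.

4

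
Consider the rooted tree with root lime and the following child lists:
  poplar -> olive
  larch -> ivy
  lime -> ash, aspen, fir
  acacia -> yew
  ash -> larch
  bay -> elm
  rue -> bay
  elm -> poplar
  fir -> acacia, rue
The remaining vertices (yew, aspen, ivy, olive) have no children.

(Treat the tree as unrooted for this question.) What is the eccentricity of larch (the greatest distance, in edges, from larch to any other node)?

8

A farthest node from larch is olive.
The path larch–ash–lime–fir–rue–bay–elm–poplar–olive has 8 edges.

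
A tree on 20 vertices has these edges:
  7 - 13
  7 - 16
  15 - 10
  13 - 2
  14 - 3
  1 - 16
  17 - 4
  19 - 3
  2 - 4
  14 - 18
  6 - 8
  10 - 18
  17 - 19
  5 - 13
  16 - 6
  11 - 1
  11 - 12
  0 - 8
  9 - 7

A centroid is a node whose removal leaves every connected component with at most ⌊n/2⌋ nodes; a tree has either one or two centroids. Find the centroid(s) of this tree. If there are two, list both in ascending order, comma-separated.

13

If 13 is removed the pieces have sizes 9, 9, 1, all ≤ ⌊20/2⌋ = 10.
Every other node leaves some component of size > 10, so the centroid is unique.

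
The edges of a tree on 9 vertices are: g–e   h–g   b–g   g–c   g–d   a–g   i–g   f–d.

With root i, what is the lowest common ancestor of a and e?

Ancestors of a (toward the root): a, g, i.
Ancestors of e: e, g, i.
The deepest node appearing in both lists is g.

g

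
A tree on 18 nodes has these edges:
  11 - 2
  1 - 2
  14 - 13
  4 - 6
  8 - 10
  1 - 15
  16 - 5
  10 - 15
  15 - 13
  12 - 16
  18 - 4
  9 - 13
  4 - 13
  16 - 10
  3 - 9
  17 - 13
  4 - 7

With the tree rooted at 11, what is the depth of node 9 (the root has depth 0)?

Path from 11 to 9: 11 → 2 → 1 → 15 → 13 → 9, which has 5 edges.

5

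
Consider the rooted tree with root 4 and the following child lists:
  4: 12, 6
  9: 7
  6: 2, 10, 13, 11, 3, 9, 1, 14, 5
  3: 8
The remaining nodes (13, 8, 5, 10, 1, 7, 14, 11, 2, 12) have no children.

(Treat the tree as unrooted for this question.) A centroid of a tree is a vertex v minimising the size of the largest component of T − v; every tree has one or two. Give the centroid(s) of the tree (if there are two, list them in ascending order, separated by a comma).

If 6 is removed the pieces have sizes 2, 2, 2, 1, 1, 1, 1, 1, 1, 1, all ≤ ⌊14/2⌋ = 7.
No neighbour of 6 does as well, so 6 is the unique centroid.

6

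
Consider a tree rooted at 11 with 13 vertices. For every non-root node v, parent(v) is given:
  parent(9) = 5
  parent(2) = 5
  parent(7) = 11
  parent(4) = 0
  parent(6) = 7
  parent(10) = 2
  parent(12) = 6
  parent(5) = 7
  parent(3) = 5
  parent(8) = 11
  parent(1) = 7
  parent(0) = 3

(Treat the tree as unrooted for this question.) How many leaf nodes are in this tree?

Degree-1 nodes: 1, 4, 8, 9, 10, 12 — 6 of them.

6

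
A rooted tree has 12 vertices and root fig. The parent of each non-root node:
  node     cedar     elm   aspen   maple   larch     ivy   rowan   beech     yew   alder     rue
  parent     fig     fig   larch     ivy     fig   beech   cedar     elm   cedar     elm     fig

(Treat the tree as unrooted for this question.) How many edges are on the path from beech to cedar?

3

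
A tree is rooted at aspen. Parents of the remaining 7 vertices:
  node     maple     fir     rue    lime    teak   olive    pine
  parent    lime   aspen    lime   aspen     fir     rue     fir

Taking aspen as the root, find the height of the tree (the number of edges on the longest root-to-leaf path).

The longest root-to-leaf path is aspen–lime–rue–olive (3 edges).

3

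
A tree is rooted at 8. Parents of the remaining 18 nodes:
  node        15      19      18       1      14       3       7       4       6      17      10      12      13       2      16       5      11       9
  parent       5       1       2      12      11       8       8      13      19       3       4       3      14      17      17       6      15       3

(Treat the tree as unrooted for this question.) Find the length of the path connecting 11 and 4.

The path is 11–14–13–4, which has 3 edges.

3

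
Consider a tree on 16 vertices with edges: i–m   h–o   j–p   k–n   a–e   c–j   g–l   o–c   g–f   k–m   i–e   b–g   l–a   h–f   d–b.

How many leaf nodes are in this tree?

3

Degree-1 nodes: d, n, p — 3 of them.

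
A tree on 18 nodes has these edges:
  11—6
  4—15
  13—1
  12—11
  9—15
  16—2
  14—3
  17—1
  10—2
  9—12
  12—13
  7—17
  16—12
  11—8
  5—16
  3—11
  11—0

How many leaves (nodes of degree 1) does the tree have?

Exactly 8 nodes have a single neighbour: 0, 4, 5, 6, 7, 8, 10, 14.

8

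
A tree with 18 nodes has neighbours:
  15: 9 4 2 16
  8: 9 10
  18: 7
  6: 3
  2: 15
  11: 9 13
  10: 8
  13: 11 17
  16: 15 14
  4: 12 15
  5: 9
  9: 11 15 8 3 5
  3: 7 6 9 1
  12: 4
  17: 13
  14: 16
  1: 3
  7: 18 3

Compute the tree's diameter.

6

BFS from 14 reaches 17 last, at distance 6; BFS from 17 confirms no node is farther.
Path: 14-16-15-9-11-13-17.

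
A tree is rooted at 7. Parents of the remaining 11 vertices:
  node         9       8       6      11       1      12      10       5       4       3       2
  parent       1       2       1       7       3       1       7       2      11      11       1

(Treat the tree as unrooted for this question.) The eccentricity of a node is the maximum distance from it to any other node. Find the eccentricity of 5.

6

Distances from 5 peak at 6, attained at 10.
5–2–1–3–11–7–10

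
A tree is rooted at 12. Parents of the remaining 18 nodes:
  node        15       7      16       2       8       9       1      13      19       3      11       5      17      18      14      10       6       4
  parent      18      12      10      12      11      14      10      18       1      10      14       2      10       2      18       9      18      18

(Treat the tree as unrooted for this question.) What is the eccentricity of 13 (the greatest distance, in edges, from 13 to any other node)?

6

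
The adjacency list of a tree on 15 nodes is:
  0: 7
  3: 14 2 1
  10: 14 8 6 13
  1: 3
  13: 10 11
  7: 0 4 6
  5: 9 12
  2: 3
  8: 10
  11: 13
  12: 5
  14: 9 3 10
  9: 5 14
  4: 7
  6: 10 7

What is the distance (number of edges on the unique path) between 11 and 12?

6

11 – 13 – 10 – 14 – 9 – 5 – 12: 6 edges.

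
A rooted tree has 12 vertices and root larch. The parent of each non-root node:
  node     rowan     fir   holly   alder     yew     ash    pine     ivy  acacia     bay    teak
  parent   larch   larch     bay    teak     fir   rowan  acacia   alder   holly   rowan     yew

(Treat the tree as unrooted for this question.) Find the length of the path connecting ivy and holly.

8

The path is ivy–alder–teak–yew–fir–larch–rowan–bay–holly, which has 8 edges.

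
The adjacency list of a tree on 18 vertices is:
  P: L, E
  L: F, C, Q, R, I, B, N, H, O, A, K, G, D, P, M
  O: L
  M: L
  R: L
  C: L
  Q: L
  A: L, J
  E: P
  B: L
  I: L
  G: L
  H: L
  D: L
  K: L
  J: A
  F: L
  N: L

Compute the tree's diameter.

4

A longest path is J – A – L – P – E, with 4 edges.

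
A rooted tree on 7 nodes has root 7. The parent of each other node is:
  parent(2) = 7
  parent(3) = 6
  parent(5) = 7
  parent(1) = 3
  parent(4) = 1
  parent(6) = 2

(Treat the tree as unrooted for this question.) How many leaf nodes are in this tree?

Exactly 2 nodes have a single neighbour: 4, 5.

2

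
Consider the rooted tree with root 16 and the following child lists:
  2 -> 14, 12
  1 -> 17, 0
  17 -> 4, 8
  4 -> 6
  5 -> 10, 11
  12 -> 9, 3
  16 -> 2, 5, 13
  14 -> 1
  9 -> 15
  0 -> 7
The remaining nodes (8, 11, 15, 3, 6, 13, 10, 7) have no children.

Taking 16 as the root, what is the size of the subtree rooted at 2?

13

The subtree rooted at 2 contains: 2, 14, 12, 1, 3, 9, 0, 17, 15, 7, 4, 8, 6 — 13 nodes.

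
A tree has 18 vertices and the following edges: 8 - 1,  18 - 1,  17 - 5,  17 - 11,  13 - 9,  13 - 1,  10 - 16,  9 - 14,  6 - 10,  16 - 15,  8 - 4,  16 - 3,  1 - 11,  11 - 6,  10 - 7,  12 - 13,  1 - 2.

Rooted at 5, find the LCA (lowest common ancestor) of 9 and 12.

13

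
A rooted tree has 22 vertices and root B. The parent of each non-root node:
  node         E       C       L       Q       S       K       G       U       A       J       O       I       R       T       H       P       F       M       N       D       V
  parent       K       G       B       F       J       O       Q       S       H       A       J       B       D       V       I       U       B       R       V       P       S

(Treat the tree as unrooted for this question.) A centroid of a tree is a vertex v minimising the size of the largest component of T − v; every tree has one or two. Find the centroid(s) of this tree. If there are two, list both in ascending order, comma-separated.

Delete J: the remaining components have sizes 9, 9, 3. Max 9 ≤ 11, so J is a centroid.
No neighbour of J does as well, so J is the unique centroid.

J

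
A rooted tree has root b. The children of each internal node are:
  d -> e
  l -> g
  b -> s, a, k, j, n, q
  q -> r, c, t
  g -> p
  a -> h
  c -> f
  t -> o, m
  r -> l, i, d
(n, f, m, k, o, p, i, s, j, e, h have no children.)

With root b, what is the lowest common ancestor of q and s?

Path q→root: q b; path s→root: s b.
First common node: b.

b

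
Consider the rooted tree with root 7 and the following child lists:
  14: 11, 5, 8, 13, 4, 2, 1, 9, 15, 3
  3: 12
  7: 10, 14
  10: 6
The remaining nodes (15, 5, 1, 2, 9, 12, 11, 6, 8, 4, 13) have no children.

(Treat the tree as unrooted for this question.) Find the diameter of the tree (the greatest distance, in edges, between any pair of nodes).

A longest path is 6-10-7-14-3-12, with 5 edges.

5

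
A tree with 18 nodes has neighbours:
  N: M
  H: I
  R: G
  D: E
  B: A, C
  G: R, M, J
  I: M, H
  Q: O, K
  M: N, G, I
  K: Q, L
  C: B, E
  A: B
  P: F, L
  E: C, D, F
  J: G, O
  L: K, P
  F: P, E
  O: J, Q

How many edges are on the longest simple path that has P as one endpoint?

Distances from P peak at 9, attained at H.
P–L–K–Q–O–J–G–M–I–H

9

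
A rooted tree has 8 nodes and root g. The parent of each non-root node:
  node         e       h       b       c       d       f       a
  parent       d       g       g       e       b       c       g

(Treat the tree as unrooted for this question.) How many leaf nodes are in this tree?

3

Exactly 3 nodes have a single neighbour: a, f, h.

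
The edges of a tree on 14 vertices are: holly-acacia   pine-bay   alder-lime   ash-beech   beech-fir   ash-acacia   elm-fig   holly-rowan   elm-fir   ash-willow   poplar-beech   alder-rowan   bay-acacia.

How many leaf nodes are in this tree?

Exactly 5 nodes have a single neighbour: fig, lime, pine, poplar, willow.

5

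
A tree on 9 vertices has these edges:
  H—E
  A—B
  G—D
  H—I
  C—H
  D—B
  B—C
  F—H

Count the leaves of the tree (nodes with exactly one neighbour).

5

The leaves are A, E, F, G, I.
That is 5 leaves.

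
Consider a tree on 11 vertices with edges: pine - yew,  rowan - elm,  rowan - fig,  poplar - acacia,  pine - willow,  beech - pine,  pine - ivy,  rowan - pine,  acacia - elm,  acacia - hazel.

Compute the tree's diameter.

5

BFS from hazel reaches yew last, at distance 5; BFS from yew confirms no node is farther.
Path: hazel-acacia-elm-rowan-pine-yew.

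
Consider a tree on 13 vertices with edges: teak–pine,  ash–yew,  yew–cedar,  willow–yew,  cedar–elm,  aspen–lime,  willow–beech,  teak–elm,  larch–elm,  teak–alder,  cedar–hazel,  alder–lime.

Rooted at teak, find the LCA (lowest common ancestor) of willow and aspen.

teak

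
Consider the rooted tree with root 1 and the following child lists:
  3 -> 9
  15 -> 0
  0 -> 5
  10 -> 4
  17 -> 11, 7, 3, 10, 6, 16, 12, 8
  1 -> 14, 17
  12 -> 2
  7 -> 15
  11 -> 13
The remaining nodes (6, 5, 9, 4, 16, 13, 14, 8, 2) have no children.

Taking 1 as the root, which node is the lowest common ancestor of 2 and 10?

Path 2→root: 2 12 17 1; path 10→root: 10 17 1.
First common node: 17.

17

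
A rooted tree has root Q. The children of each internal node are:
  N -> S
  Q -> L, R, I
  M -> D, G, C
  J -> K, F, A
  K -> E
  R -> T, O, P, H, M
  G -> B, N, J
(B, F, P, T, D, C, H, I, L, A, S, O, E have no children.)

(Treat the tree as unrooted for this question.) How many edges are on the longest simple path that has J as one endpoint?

5

The node farthest from J is I (L also at distance 5), via J-G-M-R-Q-I — 5 edges.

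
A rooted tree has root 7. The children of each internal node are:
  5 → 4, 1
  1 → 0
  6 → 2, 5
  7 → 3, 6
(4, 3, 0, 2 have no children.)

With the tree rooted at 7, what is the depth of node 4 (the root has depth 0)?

Path from 7 to 4: 7–6–5–4, which has 3 edges.

3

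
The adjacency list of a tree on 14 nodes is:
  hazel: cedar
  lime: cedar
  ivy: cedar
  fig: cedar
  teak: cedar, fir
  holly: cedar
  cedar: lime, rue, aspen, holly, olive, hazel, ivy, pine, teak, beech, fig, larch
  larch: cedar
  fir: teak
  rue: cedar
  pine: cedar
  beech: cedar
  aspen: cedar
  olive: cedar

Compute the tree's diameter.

3

BFS from fir reaches fig last, at distance 3; BFS from fig confirms no node is farther.
Path: fir - teak - cedar - fig.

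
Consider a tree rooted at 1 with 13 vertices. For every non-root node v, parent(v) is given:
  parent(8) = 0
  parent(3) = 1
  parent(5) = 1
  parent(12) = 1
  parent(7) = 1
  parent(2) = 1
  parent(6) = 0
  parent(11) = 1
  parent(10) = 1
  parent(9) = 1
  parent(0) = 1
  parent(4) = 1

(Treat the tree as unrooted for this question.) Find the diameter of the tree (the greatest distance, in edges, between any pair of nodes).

Starting from 6, a farthest node is 11 at distance 3.
One longest path: 6 – 0 – 1 – 11.
So the diameter is 3.

3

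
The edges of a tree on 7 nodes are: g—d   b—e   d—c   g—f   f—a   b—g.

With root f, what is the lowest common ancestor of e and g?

Path e→root: e b g f; path g→root: g f.
First common node: g.

g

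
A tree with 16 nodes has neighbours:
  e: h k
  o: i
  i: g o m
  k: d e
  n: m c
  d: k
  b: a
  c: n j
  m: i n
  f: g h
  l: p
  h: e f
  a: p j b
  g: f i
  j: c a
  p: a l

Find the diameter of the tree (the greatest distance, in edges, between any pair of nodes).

13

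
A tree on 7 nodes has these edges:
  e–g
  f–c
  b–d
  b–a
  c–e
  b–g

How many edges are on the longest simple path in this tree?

Starting from f, a farthest node is a at distance 5.
One longest path: f–c–e–g–b–a.
So the diameter is 5.

5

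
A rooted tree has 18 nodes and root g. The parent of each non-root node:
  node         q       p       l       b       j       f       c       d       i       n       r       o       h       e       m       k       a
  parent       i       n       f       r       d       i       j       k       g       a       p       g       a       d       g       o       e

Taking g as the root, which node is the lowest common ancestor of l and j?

g

Path l→root: l f i g; path j→root: j d k o g.
First common node: g.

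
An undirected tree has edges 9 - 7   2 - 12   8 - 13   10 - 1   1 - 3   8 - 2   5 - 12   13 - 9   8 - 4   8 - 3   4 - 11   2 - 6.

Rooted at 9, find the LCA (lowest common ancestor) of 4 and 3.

Ancestors of 4 (toward the root): 4, 8, 13, 9.
Ancestors of 3: 3, 8, 13, 9.
The deepest node appearing in both lists is 8.

8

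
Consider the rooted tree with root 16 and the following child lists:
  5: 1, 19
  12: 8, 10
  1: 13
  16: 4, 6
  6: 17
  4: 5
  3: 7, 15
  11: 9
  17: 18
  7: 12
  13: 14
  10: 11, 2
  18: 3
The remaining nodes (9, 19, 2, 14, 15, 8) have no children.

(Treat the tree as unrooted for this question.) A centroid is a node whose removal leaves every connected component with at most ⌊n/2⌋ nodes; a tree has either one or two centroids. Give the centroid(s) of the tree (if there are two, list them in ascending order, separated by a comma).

Removing 18 splits the tree into components of sizes 9, 9; the largest is 9 ≤ ⌊19/2⌋ = 9.
No neighbour of 18 does as well, so 18 is the unique centroid.

18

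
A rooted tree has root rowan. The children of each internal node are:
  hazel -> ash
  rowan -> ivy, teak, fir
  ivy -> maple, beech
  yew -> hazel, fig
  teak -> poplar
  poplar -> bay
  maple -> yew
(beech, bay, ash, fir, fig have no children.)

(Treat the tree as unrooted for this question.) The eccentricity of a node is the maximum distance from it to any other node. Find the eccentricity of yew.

6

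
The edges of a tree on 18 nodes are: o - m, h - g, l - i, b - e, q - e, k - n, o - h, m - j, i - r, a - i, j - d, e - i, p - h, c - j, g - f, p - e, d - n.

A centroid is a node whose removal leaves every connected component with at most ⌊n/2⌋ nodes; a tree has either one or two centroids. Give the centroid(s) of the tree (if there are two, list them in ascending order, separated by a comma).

h

Delete h: the remaining components have sizes 8, 7, 2. Max 8 ≤ 9, so h is a centroid.
No neighbour of h does as well, so h is the unique centroid.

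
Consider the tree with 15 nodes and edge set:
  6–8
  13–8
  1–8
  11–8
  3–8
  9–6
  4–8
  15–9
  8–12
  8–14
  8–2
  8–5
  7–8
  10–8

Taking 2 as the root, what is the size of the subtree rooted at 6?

3

The subtree rooted at 6 contains: 6, 9, 15 — 3 nodes.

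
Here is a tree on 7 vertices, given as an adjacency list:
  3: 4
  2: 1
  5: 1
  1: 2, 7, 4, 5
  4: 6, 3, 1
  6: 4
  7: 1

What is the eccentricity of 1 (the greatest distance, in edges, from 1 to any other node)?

2

A farthest node from 1 is 6 (3 also at distance 2).
The path 1-4-6 has 2 edges.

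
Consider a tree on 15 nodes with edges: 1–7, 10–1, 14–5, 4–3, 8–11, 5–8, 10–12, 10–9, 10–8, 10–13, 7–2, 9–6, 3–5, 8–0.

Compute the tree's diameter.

7

A longest path is 2 - 7 - 1 - 10 - 8 - 5 - 3 - 4, with 7 edges.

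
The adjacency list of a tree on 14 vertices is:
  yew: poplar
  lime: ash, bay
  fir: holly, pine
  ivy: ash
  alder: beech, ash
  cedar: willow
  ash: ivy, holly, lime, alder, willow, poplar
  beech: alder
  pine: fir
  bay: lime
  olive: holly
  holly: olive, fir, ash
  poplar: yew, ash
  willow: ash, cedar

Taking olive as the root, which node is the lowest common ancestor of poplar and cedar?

ash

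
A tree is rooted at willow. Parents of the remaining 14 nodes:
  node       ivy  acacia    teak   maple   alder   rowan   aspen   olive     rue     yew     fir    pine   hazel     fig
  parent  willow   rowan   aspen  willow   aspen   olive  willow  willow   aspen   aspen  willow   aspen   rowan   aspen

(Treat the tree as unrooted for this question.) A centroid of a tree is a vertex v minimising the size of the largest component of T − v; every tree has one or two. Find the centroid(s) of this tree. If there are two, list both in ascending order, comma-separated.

If willow is removed the pieces have sizes 7, 4, 1, 1, 1, all ≤ ⌊15/2⌋ = 7.
No neighbour of willow does as well, so willow is the unique centroid.

willow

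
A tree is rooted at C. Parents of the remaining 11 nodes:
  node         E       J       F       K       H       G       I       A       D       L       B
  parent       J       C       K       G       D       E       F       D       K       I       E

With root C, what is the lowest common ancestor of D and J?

J

D's ancestor chain is D, K, G, E, J, C and J's is J, C; they first meet at J.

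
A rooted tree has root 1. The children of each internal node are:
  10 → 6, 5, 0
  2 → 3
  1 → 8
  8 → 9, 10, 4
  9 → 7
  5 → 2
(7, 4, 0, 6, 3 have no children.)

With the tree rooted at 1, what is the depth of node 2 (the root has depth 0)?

4

Climbing from 2 to the root: 2–5–10–8–1. That's 4 steps.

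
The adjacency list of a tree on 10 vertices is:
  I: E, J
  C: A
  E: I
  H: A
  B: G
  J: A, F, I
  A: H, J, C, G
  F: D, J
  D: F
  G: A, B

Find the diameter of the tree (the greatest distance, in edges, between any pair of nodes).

5

BFS from B reaches D last, at distance 5; BFS from D confirms no node is farther.
Path: B - G - A - J - F - D.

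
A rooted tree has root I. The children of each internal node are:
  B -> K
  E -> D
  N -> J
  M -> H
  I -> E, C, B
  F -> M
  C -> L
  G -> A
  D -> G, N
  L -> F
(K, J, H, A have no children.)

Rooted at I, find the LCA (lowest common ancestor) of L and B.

Ancestors of L (toward the root): L, C, I.
Ancestors of B: B, I.
The deepest node appearing in both lists is I.

I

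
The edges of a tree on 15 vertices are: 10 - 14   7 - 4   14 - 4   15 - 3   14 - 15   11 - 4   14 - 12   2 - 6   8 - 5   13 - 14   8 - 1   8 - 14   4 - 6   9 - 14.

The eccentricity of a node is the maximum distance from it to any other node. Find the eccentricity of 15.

4

A farthest node from 15 is 2.
The path 15 – 14 – 4 – 6 – 2 has 4 edges.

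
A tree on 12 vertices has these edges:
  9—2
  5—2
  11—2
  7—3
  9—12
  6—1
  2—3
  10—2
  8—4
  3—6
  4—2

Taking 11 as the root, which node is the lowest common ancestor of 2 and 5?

2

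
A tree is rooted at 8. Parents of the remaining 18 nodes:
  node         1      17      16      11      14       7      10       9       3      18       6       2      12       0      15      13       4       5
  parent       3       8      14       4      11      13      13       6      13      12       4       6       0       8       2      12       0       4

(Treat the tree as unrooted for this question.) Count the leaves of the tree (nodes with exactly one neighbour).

9

Degree-1 nodes: 1, 5, 7, 9, 10, 15, 16, 17, 18 — 9 of them.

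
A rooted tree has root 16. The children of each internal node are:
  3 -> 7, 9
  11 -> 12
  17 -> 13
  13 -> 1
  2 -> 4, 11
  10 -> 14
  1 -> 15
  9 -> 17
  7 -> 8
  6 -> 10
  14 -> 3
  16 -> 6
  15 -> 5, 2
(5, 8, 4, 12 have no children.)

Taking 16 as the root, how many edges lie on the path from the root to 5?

10

Path from 16 to 5: 16–6–10–14–3–9–17–13–1–15–5, which has 10 edges.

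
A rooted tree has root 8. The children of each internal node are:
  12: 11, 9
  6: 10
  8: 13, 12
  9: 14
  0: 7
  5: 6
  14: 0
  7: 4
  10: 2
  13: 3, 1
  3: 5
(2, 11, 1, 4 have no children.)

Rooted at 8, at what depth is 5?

3

Climbing from 5 to the root: 5 → 3 → 13 → 8. That's 3 steps.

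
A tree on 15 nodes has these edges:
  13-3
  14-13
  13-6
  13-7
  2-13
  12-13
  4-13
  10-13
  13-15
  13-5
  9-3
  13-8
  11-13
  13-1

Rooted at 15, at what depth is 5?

2

15 → 13 → 5 — 2 edges.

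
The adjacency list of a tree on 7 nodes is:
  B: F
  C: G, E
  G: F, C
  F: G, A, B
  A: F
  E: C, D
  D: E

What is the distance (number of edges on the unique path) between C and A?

3

Walking from C: C–G–F–A. Length 3.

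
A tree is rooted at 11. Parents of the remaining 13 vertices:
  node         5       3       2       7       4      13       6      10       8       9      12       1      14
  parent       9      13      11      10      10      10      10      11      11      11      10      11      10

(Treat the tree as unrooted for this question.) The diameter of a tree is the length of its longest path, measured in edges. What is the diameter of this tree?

5

A longest path is 3–13–10–11–9–5, with 5 edges.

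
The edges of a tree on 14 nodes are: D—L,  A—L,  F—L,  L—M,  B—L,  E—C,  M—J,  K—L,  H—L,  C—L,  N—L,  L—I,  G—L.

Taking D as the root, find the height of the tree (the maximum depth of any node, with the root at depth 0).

A deepest node is E, reached by D – L – C – E.
That path has 3 edges, so the height is 3.

3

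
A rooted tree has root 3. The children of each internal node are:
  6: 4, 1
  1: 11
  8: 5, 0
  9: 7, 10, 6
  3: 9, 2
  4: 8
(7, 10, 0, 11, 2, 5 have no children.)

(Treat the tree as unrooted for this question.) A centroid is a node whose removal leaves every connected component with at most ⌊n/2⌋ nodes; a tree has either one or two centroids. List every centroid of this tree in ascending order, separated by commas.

Delete 6: the remaining components have sizes 5, 4, 2. Max 5 ≤ 6, so 6 is a centroid.
No neighbour of 6 does as well, so 6 is the unique centroid.

6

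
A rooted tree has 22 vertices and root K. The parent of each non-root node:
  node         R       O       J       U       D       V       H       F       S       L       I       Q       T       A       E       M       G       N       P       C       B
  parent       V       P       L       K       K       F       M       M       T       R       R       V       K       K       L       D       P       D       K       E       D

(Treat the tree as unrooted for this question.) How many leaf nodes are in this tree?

The leaves are A, B, C, G, H, I, J, N, O, Q, S, U.
That is 12 leaves.

12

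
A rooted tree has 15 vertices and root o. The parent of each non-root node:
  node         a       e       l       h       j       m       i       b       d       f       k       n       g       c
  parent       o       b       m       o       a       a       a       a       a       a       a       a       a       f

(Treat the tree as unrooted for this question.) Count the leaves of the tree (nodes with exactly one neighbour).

10

Exactly 10 nodes have a single neighbour: c, d, e, g, h, i, j, k, l, n.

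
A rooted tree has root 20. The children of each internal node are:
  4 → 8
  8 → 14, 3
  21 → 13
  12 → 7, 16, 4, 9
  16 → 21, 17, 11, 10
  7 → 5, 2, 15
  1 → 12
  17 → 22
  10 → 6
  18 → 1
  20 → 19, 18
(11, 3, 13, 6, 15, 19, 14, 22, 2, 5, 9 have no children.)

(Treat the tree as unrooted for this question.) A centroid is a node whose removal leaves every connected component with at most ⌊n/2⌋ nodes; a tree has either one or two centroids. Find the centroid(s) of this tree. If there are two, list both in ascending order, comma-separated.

12

If 12 is removed the pieces have sizes 8, 4, 4, 4, 1, all ≤ ⌊22/2⌋ = 11.
No neighbour of 12 does as well, so 12 is the unique centroid.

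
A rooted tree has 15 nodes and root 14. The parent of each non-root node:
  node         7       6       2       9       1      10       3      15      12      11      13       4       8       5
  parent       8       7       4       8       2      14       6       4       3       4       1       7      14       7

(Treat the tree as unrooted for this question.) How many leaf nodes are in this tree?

Exactly 7 nodes have a single neighbour: 5, 9, 10, 11, 12, 13, 15.

7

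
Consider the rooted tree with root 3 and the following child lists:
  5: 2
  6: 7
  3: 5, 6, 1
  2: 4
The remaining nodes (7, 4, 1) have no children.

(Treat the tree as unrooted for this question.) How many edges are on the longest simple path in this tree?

5

Starting from 4, a farthest node is 7 at distance 5.
One longest path: 4 - 2 - 5 - 3 - 6 - 7.
So the diameter is 5.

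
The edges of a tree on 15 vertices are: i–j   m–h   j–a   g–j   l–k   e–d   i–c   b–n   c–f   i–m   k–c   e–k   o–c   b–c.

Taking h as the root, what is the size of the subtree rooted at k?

4

k's subtree: {k, e, l, d}, size 4.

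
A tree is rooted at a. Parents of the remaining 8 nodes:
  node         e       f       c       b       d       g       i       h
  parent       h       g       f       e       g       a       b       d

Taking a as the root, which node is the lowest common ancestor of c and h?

Ancestors of c (toward the root): c, f, g, a.
Ancestors of h: h, d, g, a.
The deepest node appearing in both lists is g.

g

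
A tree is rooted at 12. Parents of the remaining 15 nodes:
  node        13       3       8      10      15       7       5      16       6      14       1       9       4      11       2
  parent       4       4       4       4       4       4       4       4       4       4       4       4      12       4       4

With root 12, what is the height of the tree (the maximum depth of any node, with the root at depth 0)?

A deepest node is 5, reached by 12 – 4 – 5.
That path has 2 edges, so the height is 2.

2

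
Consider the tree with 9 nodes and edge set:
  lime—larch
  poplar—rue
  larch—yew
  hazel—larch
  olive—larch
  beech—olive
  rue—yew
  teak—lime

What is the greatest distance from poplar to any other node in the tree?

Distances from poplar peak at 5, attained at teak (beech also at distance 5).
poplar – rue – yew – larch – lime – teak

5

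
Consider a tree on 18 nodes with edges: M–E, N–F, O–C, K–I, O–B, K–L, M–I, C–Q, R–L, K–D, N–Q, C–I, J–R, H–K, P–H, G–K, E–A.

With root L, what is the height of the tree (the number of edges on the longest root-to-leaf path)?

6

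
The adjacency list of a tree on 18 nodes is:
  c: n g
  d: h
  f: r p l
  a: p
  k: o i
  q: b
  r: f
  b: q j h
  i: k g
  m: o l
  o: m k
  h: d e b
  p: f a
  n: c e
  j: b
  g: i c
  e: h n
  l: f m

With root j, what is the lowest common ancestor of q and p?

b

Path q→root: q b j; path p→root: p f l m o k i g c n e h b j.
First common node: b.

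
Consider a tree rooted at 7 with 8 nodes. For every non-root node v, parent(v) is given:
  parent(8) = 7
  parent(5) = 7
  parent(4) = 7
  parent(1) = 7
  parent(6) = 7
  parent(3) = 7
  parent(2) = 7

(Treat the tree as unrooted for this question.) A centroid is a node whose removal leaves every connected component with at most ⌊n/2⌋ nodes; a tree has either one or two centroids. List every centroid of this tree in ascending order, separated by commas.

7

Removing 7 splits the tree into components of sizes 1, 1, 1, 1, 1, 1, 1; the largest is 1 ≤ ⌊8/2⌋ = 4.
Every other node leaves some component of size > 4, so the centroid is unique.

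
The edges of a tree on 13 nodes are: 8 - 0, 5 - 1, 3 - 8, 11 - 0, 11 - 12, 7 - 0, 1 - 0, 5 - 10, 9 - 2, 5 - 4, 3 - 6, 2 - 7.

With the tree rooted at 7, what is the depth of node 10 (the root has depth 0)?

4

Climbing from 10 to the root: 10 → 5 → 1 → 0 → 7. That's 4 steps.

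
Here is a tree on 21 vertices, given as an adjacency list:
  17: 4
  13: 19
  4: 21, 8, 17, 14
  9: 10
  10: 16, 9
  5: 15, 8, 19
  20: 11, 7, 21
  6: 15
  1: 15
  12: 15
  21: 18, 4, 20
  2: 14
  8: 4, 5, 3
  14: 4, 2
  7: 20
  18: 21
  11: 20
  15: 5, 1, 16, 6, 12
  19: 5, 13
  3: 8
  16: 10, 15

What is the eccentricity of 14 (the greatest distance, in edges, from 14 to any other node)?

7

Distances from 14 peak at 7, attained at 9.
14 – 4 – 8 – 5 – 15 – 16 – 10 – 9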